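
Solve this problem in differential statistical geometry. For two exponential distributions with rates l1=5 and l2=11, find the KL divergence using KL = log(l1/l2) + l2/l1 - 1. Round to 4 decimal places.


KL divergence for exponential family:
KL = log(l1/l2) + l2/l1 - 1.
log(5/11) = -0.788457.
11/5 = 2.2.
KL = -0.788457 + 2.2 - 1 = 0.4115

0.4115


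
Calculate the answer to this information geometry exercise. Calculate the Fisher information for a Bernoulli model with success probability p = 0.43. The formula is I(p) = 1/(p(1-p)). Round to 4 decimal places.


For Bernoulli(p), Fisher information is I(p) = 1/(p*(1-p)).
p = 0.43, 1-p = 0.57.
p*(1-p) = 0.2451.
I(p) = 1/0.2451 = 4.0800

4.0800


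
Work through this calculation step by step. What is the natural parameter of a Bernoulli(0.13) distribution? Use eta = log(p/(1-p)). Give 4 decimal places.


Natural parameter for Bernoulli: eta = log(p/(1-p)).
p = 0.13, 1-p = 0.87.
p/(1-p) = 0.149425.
eta = log(0.149425) = -1.9010

-1.9010


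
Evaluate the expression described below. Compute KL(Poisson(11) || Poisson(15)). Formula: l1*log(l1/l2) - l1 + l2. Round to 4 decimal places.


KL divergence for Poisson:
KL = l1*log(l1/l2) - l1 + l2.
l1 = 11, l2 = 15.
log(11/15) = -0.310155.
l1*log(l1/l2) = 11 * -0.310155 = -3.411704.
KL = -3.411704 - 11 + 15 = 0.5883

0.5883


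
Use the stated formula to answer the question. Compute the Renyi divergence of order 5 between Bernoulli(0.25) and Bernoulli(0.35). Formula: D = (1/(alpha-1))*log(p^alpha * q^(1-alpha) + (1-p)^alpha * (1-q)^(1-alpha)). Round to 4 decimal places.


Renyi divergence of order alpha between Bernoulli distributions:
D = (1/(alpha-1))*log(p^alpha * q^(1-alpha) + (1-p)^alpha * (1-q)^(1-alpha)).
alpha = 5, p = 0.25, q = 0.35.
p^alpha * q^(1-alpha) = 0.25^5 * 0.35^-4 = 0.065077.
(1-p)^alpha * (1-q)^(1-alpha) = 0.75^5 * 0.65^-4 = 1.329391.
sum = 0.065077 + 1.329391 = 1.394469.
D = (1/4)*log(1.394469) = 0.0831

0.0831


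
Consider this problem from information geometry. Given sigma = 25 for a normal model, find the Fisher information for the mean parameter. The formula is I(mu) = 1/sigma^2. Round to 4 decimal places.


The Fisher information for the mean of a normal distribution is I(mu) = 1/sigma^2.
sigma = 25, so sigma^2 = 625.
I(mu) = 1/625 = 0.0016

0.0016


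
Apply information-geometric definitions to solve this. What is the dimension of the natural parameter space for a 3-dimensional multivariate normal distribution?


Exponential family dimension calculation:
For 3-dim MVN: mean has 3 params, covariance has 3*4/2 = 6 unique entries.
Total dim = 3 + 6 = 9.

9


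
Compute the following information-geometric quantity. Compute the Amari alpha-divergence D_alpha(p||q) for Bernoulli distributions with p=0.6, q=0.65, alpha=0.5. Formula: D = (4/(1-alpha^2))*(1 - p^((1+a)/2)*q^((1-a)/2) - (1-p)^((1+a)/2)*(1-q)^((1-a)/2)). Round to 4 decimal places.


Amari alpha-divergence:
D = (4/(1-alpha^2))*(1 - p^((1+a)/2)*q^((1-a)/2) - (1-p)^((1+a)/2)*(1-q)^((1-a)/2)).
alpha = 0.5, p = 0.6, q = 0.65.
e1 = (1+alpha)/2 = 0.75, e2 = (1-alpha)/2 = 0.25.
t1 = p^e1 * q^e2 = 0.6^0.75 * 0.65^0.25 = 0.612127.
t2 = (1-p)^e1 * (1-q)^e2 = 0.4^0.75 * 0.35^0.25 = 0.386867.
4/(1-alpha^2) = 5.333333.
D = 5.333333*(1 - 0.612127 - 0.386867) = 0.0054

0.0054


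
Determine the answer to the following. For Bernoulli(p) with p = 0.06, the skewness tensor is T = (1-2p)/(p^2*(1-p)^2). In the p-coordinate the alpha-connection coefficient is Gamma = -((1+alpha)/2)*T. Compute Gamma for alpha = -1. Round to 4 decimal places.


Skewness (Amari-Chentsov) tensor: T = (1-2p)/(p^2*(1-p)^2).
p = 0.06, 1-2p = 0.88, p^2 = 0.0036, (1-p)^2 = 0.8836.
T = 0.88/(0.0036 * 0.8836) = 276.646044.
In the p-coordinate, Gamma^(alpha) = Gamma^(0) - (alpha/2)*T with Gamma^(0) = (1/2)*g'(p) = -T/2,
so Gamma^(alpha) = -((1+alpha)/2)*T.
alpha = -1, -(1+alpha)/2 = 0.0.
Gamma = 0.0 * 276.646044 = 0.0000

0.0000


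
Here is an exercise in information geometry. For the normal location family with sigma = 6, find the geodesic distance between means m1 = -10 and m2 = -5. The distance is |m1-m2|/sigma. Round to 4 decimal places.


On the fixed-variance normal subfamily, geodesic distance = |m1-m2|/sigma.
|-10 - -5| = 5.
sigma = 6.
d = 5/6 = 0.8333

0.8333


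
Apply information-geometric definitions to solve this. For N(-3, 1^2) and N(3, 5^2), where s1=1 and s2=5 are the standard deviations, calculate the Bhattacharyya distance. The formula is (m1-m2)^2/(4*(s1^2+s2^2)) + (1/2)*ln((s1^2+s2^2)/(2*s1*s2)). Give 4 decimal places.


Bhattacharyya distance between two Gaussians:
DB = (m1-m2)^2/(4*(s1^2+s2^2)) + (1/2)*ln((s1^2+s2^2)/(2*s1*s2)).
(m1-m2)^2 = (-6)^2 = 36.
s1^2+s2^2 = 1 + 25 = 26.
term1 = 36/104 = 0.346154.
term2 = 0.5*ln(26/10.0) = 0.477756.
DB = 0.346154 + 0.477756 = 0.8239

0.8239


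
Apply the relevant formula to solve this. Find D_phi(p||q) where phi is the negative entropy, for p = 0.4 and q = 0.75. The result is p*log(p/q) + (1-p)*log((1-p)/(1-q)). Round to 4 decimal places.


Bregman divergence with negative entropy generator:
D = p*log(p/q) + (1-p)*log((1-p)/(1-q)).
p = 0.4, q = 0.75.
p*log(p/q) = 0.4*log(0.4/0.75) = -0.251443.
(1-p)*log((1-p)/(1-q)) = 0.6*log(0.6/0.25) = 0.525281.
D = -0.251443 + 0.525281 = 0.2738

0.2738


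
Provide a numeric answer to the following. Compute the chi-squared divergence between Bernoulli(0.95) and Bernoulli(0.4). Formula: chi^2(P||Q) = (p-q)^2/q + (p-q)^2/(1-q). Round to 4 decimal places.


Chi-squared divergence between Bernoulli distributions:
chi^2 = (p-q)^2/q + (p-q)^2/(1-q).
p = 0.95, q = 0.4, p-q = 0.55.
(p-q)^2 = 0.3025.
term1 = 0.3025/0.4 = 0.75625.
term2 = 0.3025/0.6 = 0.504167.
chi^2 = 0.75625 + 0.504167 = 1.2604

1.2604


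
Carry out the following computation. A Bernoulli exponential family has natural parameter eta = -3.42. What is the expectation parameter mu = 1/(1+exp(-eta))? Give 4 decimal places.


Dual coordinate (expectation parameter) for Bernoulli:
mu = 1/(1+exp(-eta)).
eta = -3.42.
exp(-eta) = exp(3.42) = 30.569415.
mu = 1/(1+30.569415) = 0.0317

0.0317


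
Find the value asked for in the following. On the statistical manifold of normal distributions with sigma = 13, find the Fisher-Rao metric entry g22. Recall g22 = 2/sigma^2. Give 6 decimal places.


For the 2-parameter normal family, the Fisher metric has:
  g11 = 1/sigma^2, g22 = 2/sigma^2.
sigma = 13, sigma^2 = 169.
g22 = 0.011834

0.011834


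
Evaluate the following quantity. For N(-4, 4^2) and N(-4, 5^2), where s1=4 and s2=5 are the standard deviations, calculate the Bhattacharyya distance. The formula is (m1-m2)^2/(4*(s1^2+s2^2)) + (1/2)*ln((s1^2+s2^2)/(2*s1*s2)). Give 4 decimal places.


Bhattacharyya distance between two Gaussians:
DB = (m1-m2)^2/(4*(s1^2+s2^2)) + (1/2)*ln((s1^2+s2^2)/(2*s1*s2)).
(m1-m2)^2 = (0)^2 = 0.
s1^2+s2^2 = 16 + 25 = 41.
term1 = 0/164 = 0.0.
term2 = 0.5*ln(41/40.0) = 0.012346.
DB = 0.0 + 0.012346 = 0.0123

0.0123


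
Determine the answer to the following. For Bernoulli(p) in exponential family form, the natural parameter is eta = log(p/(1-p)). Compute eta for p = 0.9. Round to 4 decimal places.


Natural parameter for Bernoulli: eta = log(p/(1-p)).
p = 0.9, 1-p = 0.1.
p/(1-p) = 9.0.
eta = log(9.0) = 2.1972

2.1972


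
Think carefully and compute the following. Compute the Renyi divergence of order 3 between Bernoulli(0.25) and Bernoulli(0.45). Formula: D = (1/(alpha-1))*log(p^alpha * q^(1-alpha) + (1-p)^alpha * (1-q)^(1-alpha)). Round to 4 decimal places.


Renyi divergence of order alpha between Bernoulli distributions:
D = (1/(alpha-1))*log(p^alpha * q^(1-alpha) + (1-p)^alpha * (1-q)^(1-alpha)).
alpha = 3, p = 0.25, q = 0.45.
p^alpha * q^(1-alpha) = 0.25^3 * 0.45^-2 = 0.07716.
(1-p)^alpha * (1-q)^(1-alpha) = 0.75^3 * 0.55^-2 = 1.394628.
sum = 0.07716 + 1.394628 = 1.471789.
D = (1/2)*log(1.471789) = 0.1932

0.1932


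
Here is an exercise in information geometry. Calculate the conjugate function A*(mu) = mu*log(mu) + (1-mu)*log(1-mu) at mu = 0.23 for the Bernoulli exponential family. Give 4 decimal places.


Legendre transform for Bernoulli:
A*(mu) = mu*log(mu) + (1-mu)*log(1-mu).
mu = 0.23, 1-mu = 0.77.
mu*log(mu) = 0.23*log(0.23) = -0.338025.
(1-mu)*log(1-mu) = 0.77*log(0.77) = -0.201251.
A* = -0.338025 + -0.201251 = -0.5393

-0.5393


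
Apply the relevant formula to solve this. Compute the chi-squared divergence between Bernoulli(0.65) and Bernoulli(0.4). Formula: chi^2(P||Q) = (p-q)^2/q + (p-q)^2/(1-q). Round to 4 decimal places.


Chi-squared divergence between Bernoulli distributions:
chi^2 = (p-q)^2/q + (p-q)^2/(1-q).
p = 0.65, q = 0.4, p-q = 0.25.
(p-q)^2 = 0.0625.
term1 = 0.0625/0.4 = 0.15625.
term2 = 0.0625/0.6 = 0.104167.
chi^2 = 0.15625 + 0.104167 = 0.2604

0.2604


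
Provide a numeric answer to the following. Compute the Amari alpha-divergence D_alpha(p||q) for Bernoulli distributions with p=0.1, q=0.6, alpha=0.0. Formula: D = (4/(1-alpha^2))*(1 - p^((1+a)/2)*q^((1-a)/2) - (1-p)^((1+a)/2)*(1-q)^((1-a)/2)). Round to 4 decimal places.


Amari alpha-divergence:
D = (4/(1-alpha^2))*(1 - p^((1+a)/2)*q^((1-a)/2) - (1-p)^((1+a)/2)*(1-q)^((1-a)/2)).
alpha = 0.0, p = 0.1, q = 0.6.
e1 = (1+alpha)/2 = 0.5, e2 = (1-alpha)/2 = 0.5.
t1 = p^e1 * q^e2 = 0.1^0.5 * 0.6^0.5 = 0.244949.
t2 = (1-p)^e1 * (1-q)^e2 = 0.9^0.5 * 0.4^0.5 = 0.6.
4/(1-alpha^2) = 4.0.
D = 4.0*(1 - 0.244949 - 0.6) = 0.6202

0.6202


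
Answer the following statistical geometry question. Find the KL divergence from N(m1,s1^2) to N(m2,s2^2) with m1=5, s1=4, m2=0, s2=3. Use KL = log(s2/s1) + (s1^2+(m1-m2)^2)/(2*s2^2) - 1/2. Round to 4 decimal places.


KL divergence between normal distributions:
KL = log(s2/s1) + (s1^2 + (m1-m2)^2)/(2*s2^2) - 1/2.
log(3/4) = -0.287682.
(4^2 + (5-0)^2)/(2*3^2) = (16 + 25)/18 = 2.277778.
KL = -0.287682 + 2.277778 - 0.5 = 1.4901

1.4901


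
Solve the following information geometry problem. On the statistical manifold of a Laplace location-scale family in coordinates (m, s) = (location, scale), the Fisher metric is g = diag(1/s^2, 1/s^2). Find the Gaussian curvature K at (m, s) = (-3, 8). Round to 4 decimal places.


The metric has the form g = (A dm^2 + B ds^2)/s^2 with A = 1, B = 1.
Substitute u = sqrt(A/B)*m: g = B*(du^2 + ds^2)/s^2, i.e. B times the
Poincare upper half-plane metric, which has constant Gaussian curvature -1.
Scaling a 2D metric by a constant c divides the Gaussian curvature by c,
so K = -1/B = -1/(1) = -1.0000 everywhere (the point (m, s) = (-3, 8) is irrelevant:
the curvature is constant).
The requested Gaussian curvature is K = -1.0000.

-1.0000


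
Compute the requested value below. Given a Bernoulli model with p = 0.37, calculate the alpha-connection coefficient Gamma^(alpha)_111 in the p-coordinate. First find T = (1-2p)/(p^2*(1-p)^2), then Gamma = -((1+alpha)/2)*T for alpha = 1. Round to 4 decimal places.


Skewness (Amari-Chentsov) tensor: T = (1-2p)/(p^2*(1-p)^2).
p = 0.37, 1-2p = 0.26, p^2 = 0.1369, (1-p)^2 = 0.3969.
T = 0.26/(0.1369 * 0.3969) = 4.785076.
In the p-coordinate, Gamma^(alpha) = Gamma^(0) - (alpha/2)*T with Gamma^(0) = (1/2)*g'(p) = -T/2,
so Gamma^(alpha) = -((1+alpha)/2)*T.
alpha = 1, -(1+alpha)/2 = -1.0.
Gamma = -1.0 * 4.785076 = -4.7851

-4.7851


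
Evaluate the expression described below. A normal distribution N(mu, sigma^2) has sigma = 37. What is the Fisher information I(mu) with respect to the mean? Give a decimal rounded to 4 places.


The Fisher information for the mean of a normal distribution is I(mu) = 1/sigma^2.
sigma = 37, so sigma^2 = 1369.
I(mu) = 1/1369 = 0.0007

0.0007


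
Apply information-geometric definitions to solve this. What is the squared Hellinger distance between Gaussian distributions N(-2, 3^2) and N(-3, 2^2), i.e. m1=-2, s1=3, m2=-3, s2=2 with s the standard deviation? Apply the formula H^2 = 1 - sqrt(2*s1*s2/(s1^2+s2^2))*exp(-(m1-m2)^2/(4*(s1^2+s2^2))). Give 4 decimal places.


Squared Hellinger distance for Gaussians:
H^2 = 1 - sqrt(2*s1*s2/(s1^2+s2^2)) * exp(-(m1-m2)^2/(4*(s1^2+s2^2))).
s1^2 = 9, s2^2 = 4, s1^2+s2^2 = 13.
sqrt(2*3*2/(13)) = 0.960769.
(m1-m2)^2 = (1)^2 = 1.
exp(-1/(4*13)) = exp(-0.019231) = 0.980953.
H^2 = 1 - 0.960769*0.980953 = 0.0575

0.0575


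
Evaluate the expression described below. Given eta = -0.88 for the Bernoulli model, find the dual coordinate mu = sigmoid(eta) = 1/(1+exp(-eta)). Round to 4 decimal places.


Dual coordinate (expectation parameter) for Bernoulli:
mu = 1/(1+exp(-eta)).
eta = -0.88.
exp(-eta) = exp(0.88) = 2.4109.
mu = 1/(1+2.4109) = 0.2932

0.2932


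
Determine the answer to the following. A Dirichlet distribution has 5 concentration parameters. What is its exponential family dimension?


Exponential family dimension calculation:
Dirichlet with 5 components has 5 natural parameters.

5


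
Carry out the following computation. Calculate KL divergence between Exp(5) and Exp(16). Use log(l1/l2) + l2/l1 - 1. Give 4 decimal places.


KL divergence for exponential family:
KL = log(l1/l2) + l2/l1 - 1.
log(5/16) = -1.163151.
16/5 = 3.2.
KL = -1.163151 + 3.2 - 1 = 1.0368

1.0368


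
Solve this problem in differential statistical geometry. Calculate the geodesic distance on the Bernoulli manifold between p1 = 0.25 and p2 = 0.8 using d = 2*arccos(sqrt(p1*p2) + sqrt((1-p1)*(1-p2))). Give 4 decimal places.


Geodesic distance on Bernoulli manifold:
d(p1,p2) = 2*arccos(sqrt(p1*p2) + sqrt((1-p1)*(1-p2))).
sqrt(p1*p2) = sqrt(0.25*0.8) = 0.447214.
sqrt((1-p1)*(1-p2)) = sqrt(0.75*0.2) = 0.387298.
arg = 0.447214 + 0.387298 = 0.834512.
d = 2*arccos(0.834512) = 1.1671

1.1671


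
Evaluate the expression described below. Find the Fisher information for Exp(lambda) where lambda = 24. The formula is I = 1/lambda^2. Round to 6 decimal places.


Fisher information for exponential: I(lambda) = 1/lambda^2.
lambda = 24, lambda^2 = 576.
I = 1/576 = 0.001736

0.001736


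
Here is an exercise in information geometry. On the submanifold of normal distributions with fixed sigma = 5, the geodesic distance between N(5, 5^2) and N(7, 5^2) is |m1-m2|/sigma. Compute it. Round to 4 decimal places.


On the fixed-variance normal subfamily, geodesic distance = |m1-m2|/sigma.
|5 - 7| = 2.
sigma = 5.
d = 2/5 = 0.4000

0.4000


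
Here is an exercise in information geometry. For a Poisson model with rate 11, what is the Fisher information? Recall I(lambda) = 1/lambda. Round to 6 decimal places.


Fisher information for Poisson: I(lambda) = 1/lambda.
lambda = 11.
I(lambda) = 1/11 = 0.090909

0.090909


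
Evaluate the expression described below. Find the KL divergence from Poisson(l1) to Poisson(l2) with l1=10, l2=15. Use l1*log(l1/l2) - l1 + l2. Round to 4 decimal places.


KL divergence for Poisson:
KL = l1*log(l1/l2) - l1 + l2.
l1 = 10, l2 = 15.
log(10/15) = -0.405465.
l1*log(l1/l2) = 10 * -0.405465 = -4.054651.
KL = -4.054651 - 10 + 15 = 0.9453

0.9453


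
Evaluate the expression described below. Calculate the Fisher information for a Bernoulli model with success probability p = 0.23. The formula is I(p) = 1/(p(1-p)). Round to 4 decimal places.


For Bernoulli(p), Fisher information is I(p) = 1/(p*(1-p)).
p = 0.23, 1-p = 0.77.
p*(1-p) = 0.1771.
I(p) = 1/0.1771 = 5.6465

5.6465


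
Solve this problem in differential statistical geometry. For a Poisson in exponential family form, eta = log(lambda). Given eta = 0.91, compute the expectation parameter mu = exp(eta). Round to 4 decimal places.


Expectation parameter for Poisson exponential family:
mu = exp(eta).
eta = 0.91.
mu = exp(0.91) = 2.4843

2.4843


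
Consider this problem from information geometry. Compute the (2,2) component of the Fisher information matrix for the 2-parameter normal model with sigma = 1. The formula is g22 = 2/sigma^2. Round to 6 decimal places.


For the 2-parameter normal family, the Fisher metric has:
  g11 = 1/sigma^2, g22 = 2/sigma^2.
sigma = 1, sigma^2 = 1.
g22 = 2.000000

2.000000


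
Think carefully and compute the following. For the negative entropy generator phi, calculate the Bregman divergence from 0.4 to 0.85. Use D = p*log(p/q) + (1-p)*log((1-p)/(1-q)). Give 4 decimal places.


Bregman divergence with negative entropy generator:
D = p*log(p/q) + (1-p)*log((1-p)/(1-q)).
p = 0.4, q = 0.85.
p*log(p/q) = 0.4*log(0.4/0.85) = -0.301509.
(1-p)*log((1-p)/(1-q)) = 0.6*log(0.6/0.15) = 0.831777.
D = -0.301509 + 0.831777 = 0.5303

0.5303


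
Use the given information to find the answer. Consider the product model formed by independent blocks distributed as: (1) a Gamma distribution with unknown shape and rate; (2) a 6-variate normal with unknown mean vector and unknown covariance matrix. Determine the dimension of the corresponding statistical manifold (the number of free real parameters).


The dimension of a statistical manifold equals the number of free
(independent) real parameters of the model. For a product of independent
blocks the parameter counts add.
- Gamma (shape, rate): 2.
- 6-variate normal: 6 (mean) + 6*7/2 = 21 (symmetric covariance) = 27.
Total = 2 + 27 = 29.
Dimension = 29

29


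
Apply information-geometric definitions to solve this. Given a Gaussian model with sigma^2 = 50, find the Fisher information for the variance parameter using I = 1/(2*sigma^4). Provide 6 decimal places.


Fisher information for variance: I(sigma^2) = 1/(2*sigma^4).
sigma^2 = 50, so sigma^4 = 2500.
I = 1/(2*2500) = 1/5000 = 0.000200

0.000200


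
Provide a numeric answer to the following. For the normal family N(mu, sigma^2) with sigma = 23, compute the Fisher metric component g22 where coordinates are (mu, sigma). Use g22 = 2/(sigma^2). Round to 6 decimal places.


For the 2-parameter normal family, the Fisher metric has:
  g11 = 1/sigma^2, g22 = 2/sigma^2.
sigma = 23, sigma^2 = 529.
g22 = 0.003781

0.003781


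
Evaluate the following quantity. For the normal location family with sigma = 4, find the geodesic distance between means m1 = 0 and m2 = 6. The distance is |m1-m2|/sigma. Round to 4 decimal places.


On the fixed-variance normal subfamily, geodesic distance = |m1-m2|/sigma.
|0 - 6| = 6.
sigma = 4.
d = 6/4 = 1.5000

1.5000


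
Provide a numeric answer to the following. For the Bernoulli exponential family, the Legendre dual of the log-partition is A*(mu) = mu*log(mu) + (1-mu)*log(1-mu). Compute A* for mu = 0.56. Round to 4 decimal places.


Legendre transform for Bernoulli:
A*(mu) = mu*log(mu) + (1-mu)*log(1-mu).
mu = 0.56, 1-mu = 0.44.
mu*log(mu) = 0.56*log(0.56) = -0.324698.
(1-mu)*log(1-mu) = 0.44*log(0.44) = -0.361231.
A* = -0.324698 + -0.361231 = -0.6859

-0.6859


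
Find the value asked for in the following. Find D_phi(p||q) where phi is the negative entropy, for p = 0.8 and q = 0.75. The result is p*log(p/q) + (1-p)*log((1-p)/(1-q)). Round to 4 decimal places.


Bregman divergence with negative entropy generator:
D = p*log(p/q) + (1-p)*log((1-p)/(1-q)).
p = 0.8, q = 0.75.
p*log(p/q) = 0.8*log(0.8/0.75) = 0.051631.
(1-p)*log((1-p)/(1-q)) = 0.2*log(0.2/0.25) = -0.044629.
D = 0.051631 + -0.044629 = 0.0070

0.0070


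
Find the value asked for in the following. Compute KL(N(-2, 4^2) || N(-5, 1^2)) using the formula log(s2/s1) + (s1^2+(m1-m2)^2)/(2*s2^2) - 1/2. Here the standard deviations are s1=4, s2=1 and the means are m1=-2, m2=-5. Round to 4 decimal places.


KL divergence between normal distributions:
KL = log(s2/s1) + (s1^2 + (m1-m2)^2)/(2*s2^2) - 1/2.
log(1/4) = -1.386294.
(4^2 + (-2--5)^2)/(2*1^2) = (16 + 9)/2 = 12.5.
KL = -1.386294 + 12.5 - 0.5 = 10.6137

10.6137


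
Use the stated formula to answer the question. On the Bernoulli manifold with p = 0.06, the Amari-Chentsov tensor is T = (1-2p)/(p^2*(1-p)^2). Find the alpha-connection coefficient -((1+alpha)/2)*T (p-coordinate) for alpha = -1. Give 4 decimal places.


Skewness (Amari-Chentsov) tensor: T = (1-2p)/(p^2*(1-p)^2).
p = 0.06, 1-2p = 0.88, p^2 = 0.0036, (1-p)^2 = 0.8836.
T = 0.88/(0.0036 * 0.8836) = 276.646044.
In the p-coordinate, Gamma^(alpha) = Gamma^(0) - (alpha/2)*T with Gamma^(0) = (1/2)*g'(p) = -T/2,
so Gamma^(alpha) = -((1+alpha)/2)*T.
alpha = -1, -(1+alpha)/2 = 0.0.
Gamma = 0.0 * 276.646044 = 0.0000

0.0000


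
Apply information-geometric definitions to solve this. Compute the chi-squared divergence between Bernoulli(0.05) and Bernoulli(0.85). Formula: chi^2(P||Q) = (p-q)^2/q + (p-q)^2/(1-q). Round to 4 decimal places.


Chi-squared divergence between Bernoulli distributions:
chi^2 = (p-q)^2/q + (p-q)^2/(1-q).
p = 0.05, q = 0.85, p-q = -0.8.
(p-q)^2 = 0.64.
term1 = 0.64/0.85 = 0.752941.
term2 = 0.64/0.15 = 4.266667.
chi^2 = 0.752941 + 4.266667 = 5.0196

5.0196


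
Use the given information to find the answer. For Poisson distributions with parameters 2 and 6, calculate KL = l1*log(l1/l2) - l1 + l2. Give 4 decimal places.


KL divergence for Poisson:
KL = l1*log(l1/l2) - l1 + l2.
l1 = 2, l2 = 6.
log(2/6) = -1.098612.
l1*log(l1/l2) = 2 * -1.098612 = -2.197225.
KL = -2.197225 - 2 + 6 = 1.8028

1.8028


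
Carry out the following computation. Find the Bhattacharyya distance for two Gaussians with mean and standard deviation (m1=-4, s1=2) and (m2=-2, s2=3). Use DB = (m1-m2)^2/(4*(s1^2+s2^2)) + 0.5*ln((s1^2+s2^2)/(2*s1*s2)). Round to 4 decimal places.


Bhattacharyya distance between two Gaussians:
DB = (m1-m2)^2/(4*(s1^2+s2^2)) + (1/2)*ln((s1^2+s2^2)/(2*s1*s2)).
(m1-m2)^2 = (-2)^2 = 4.
s1^2+s2^2 = 4 + 9 = 13.
term1 = 4/52 = 0.076923.
term2 = 0.5*ln(13/12.0) = 0.040021.
DB = 0.076923 + 0.040021 = 0.1169

0.1169


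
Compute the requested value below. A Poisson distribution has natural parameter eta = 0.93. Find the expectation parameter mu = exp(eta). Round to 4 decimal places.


Expectation parameter for Poisson exponential family:
mu = exp(eta).
eta = 0.93.
mu = exp(0.93) = 2.5345

2.5345


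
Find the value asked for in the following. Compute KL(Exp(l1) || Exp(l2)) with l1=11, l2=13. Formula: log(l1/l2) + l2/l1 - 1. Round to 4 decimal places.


KL divergence for exponential family:
KL = log(l1/l2) + l2/l1 - 1.
log(11/13) = -0.167054.
13/11 = 1.181818.
KL = -0.167054 + 1.181818 - 1 = 0.0148

0.0148


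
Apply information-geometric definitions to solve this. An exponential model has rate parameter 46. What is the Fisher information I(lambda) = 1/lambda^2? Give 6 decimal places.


Fisher information for exponential: I(lambda) = 1/lambda^2.
lambda = 46, lambda^2 = 2116.
I = 1/2116 = 0.000473

0.000473


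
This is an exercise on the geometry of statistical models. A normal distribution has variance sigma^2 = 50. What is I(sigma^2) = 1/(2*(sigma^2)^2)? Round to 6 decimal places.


Fisher information for variance: I(sigma^2) = 1/(2*sigma^4).
sigma^2 = 50, so sigma^4 = 2500.
I = 1/(2*2500) = 1/5000 = 0.000200

0.000200


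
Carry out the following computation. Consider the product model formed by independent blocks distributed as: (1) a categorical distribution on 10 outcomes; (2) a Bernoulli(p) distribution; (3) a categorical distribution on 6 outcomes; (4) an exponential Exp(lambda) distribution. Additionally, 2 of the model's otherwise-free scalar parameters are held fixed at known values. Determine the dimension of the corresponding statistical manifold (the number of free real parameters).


The dimension of a statistical manifold equals the number of free
(independent) real parameters of the model. For a product of independent
blocks the parameter counts add.
- categorical on 10 outcomes (probabilities sum to 1): 10-1 = 9.
- Bernoulli (p): 1.
- categorical on 6 outcomes (probabilities sum to 1): 6-1 = 5.
- exponential (lambda): 1.
Total = 9 + 1 + 5 + 1 = 16.
2 parameter(s) fixed at known values: 16 - 2 = 14.
Dimension = 14

14


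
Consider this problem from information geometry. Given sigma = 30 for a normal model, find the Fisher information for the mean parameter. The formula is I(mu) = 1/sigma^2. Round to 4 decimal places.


The Fisher information for the mean of a normal distribution is I(mu) = 1/sigma^2.
sigma = 30, so sigma^2 = 900.
I(mu) = 1/900 = 0.0011

0.0011


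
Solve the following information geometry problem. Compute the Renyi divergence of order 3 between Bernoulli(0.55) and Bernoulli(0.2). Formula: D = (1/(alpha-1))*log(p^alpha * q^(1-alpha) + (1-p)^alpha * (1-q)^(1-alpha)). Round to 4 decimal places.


Renyi divergence of order alpha between Bernoulli distributions:
D = (1/(alpha-1))*log(p^alpha * q^(1-alpha) + (1-p)^alpha * (1-q)^(1-alpha)).
alpha = 3, p = 0.55, q = 0.2.
p^alpha * q^(1-alpha) = 0.55^3 * 0.2^-2 = 4.159375.
(1-p)^alpha * (1-q)^(1-alpha) = 0.45^3 * 0.8^-2 = 0.142383.
sum = 4.159375 + 0.142383 = 4.301758.
D = (1/2)*log(4.301758) = 0.7295

0.7295


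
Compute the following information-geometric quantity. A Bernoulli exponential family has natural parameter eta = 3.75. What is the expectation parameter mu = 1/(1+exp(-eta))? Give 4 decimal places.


Dual coordinate (expectation parameter) for Bernoulli:
mu = 1/(1+exp(-eta)).
eta = 3.75.
exp(-eta) = exp(-3.75) = 0.023518.
mu = 1/(1+0.023518) = 0.9770

0.9770


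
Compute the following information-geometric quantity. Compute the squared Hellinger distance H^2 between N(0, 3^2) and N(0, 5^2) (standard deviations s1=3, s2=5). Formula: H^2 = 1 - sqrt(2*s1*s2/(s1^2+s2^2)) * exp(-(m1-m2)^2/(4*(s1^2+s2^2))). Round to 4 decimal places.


Squared Hellinger distance for Gaussians:
H^2 = 1 - sqrt(2*s1*s2/(s1^2+s2^2)) * exp(-(m1-m2)^2/(4*(s1^2+s2^2))).
s1^2 = 9, s2^2 = 25, s1^2+s2^2 = 34.
sqrt(2*3*5/(34)) = 0.939336.
(m1-m2)^2 = (0)^2 = 0.
exp(-0/(4*34)) = exp(0.0) = 1.0.
H^2 = 1 - 0.939336*1.0 = 0.0607

0.0607


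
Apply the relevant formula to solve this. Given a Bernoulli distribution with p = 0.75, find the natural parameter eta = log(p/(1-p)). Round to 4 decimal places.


Natural parameter for Bernoulli: eta = log(p/(1-p)).
p = 0.75, 1-p = 0.25.
p/(1-p) = 3.0.
eta = log(3.0) = 1.0986

1.0986


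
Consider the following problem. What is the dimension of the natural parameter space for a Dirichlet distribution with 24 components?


Exponential family dimension calculation:
Dirichlet with 24 components has 24 natural parameters.

24


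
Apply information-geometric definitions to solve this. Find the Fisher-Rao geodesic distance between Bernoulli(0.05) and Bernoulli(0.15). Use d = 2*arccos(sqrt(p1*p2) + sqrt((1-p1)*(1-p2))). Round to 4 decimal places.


Geodesic distance on Bernoulli manifold:
d(p1,p2) = 2*arccos(sqrt(p1*p2) + sqrt((1-p1)*(1-p2))).
sqrt(p1*p2) = sqrt(0.05*0.15) = 0.086603.
sqrt((1-p1)*(1-p2)) = sqrt(0.95*0.85) = 0.89861.
arg = 0.086603 + 0.89861 = 0.985213.
d = 2*arccos(0.985213) = 0.3444

0.3444


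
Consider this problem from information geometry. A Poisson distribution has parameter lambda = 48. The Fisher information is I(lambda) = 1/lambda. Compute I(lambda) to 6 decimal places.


Fisher information for Poisson: I(lambda) = 1/lambda.
lambda = 48.
I(lambda) = 1/48 = 0.020833

0.020833


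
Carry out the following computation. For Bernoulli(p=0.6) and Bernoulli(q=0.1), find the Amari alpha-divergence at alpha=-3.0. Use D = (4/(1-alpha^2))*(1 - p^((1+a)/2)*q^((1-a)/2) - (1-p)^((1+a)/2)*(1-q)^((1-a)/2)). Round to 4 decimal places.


Amari alpha-divergence:
D = (4/(1-alpha^2))*(1 - p^((1+a)/2)*q^((1-a)/2) - (1-p)^((1+a)/2)*(1-q)^((1-a)/2)).
alpha = -3.0, p = 0.6, q = 0.1.
e1 = (1+alpha)/2 = -1.0, e2 = (1-alpha)/2 = 2.0.
t1 = p^e1 * q^e2 = 0.6^-1.0 * 0.1^2.0 = 0.016667.
t2 = (1-p)^e1 * (1-q)^e2 = 0.4^-1.0 * 0.9^2.0 = 2.025.
4/(1-alpha^2) = -0.5.
D = -0.5*(1 - 0.016667 - 2.025) = 0.5208

0.5208


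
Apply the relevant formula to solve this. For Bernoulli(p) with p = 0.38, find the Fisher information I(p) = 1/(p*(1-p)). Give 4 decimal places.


For Bernoulli(p), Fisher information is I(p) = 1/(p*(1-p)).
p = 0.38, 1-p = 0.62.
p*(1-p) = 0.2356.
I(p) = 1/0.2356 = 4.2445

4.2445


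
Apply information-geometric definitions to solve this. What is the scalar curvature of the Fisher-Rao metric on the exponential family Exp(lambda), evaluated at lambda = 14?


This family has a single free parameter, so its statistical manifold
is 1-dimensional. The Riemann curvature tensor of any 1-dimensional
Riemannian manifold vanishes identically, so R = 0.

0


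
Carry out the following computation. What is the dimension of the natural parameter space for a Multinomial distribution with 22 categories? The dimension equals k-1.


Exponential family dimension calculation:
For Multinomial with k=22 categories, dim = k-1 = 21.

21


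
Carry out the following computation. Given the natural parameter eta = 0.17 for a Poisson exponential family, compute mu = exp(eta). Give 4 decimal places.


Expectation parameter for Poisson exponential family:
mu = exp(eta).
eta = 0.17.
mu = exp(0.17) = 1.1853

1.1853


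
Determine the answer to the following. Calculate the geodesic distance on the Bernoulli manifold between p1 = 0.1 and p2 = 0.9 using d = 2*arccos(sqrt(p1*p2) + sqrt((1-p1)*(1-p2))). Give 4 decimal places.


Geodesic distance on Bernoulli manifold:
d(p1,p2) = 2*arccos(sqrt(p1*p2) + sqrt((1-p1)*(1-p2))).
sqrt(p1*p2) = sqrt(0.1*0.9) = 0.3.
sqrt((1-p1)*(1-p2)) = sqrt(0.9*0.1) = 0.3.
arg = 0.3 + 0.3 = 0.6.
d = 2*arccos(0.6) = 1.8546

1.8546


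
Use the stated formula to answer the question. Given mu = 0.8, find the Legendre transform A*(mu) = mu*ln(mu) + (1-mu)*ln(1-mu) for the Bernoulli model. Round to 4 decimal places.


Legendre transform for Bernoulli:
A*(mu) = mu*log(mu) + (1-mu)*log(1-mu).
mu = 0.8, 1-mu = 0.2.
mu*log(mu) = 0.8*log(0.8) = -0.178515.
(1-mu)*log(1-mu) = 0.2*log(0.2) = -0.321888.
A* = -0.178515 + -0.321888 = -0.5004

-0.5004


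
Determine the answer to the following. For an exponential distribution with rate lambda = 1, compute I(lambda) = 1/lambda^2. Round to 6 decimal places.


Fisher information for exponential: I(lambda) = 1/lambda^2.
lambda = 1, lambda^2 = 1.
I = 1/1 = 1.000000

1.000000


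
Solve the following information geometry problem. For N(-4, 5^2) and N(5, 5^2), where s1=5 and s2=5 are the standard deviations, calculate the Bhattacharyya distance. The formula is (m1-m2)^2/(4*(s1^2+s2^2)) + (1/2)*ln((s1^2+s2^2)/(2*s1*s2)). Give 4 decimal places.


Bhattacharyya distance between two Gaussians:
DB = (m1-m2)^2/(4*(s1^2+s2^2)) + (1/2)*ln((s1^2+s2^2)/(2*s1*s2)).
(m1-m2)^2 = (-9)^2 = 81.
s1^2+s2^2 = 25 + 25 = 50.
term1 = 81/200 = 0.405.
term2 = 0.5*ln(50/50.0) = 0.0.
DB = 0.405 + 0.0 = 0.4050

0.4050


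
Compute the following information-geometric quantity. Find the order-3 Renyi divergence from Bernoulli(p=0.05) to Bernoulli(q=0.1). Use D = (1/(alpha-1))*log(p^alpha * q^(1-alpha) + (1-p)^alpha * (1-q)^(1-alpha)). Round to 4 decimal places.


Renyi divergence of order alpha between Bernoulli distributions:
D = (1/(alpha-1))*log(p^alpha * q^(1-alpha) + (1-p)^alpha * (1-q)^(1-alpha)).
alpha = 3, p = 0.05, q = 0.1.
p^alpha * q^(1-alpha) = 0.05^3 * 0.1^-2 = 0.0125.
(1-p)^alpha * (1-q)^(1-alpha) = 0.95^3 * 0.9^-2 = 1.058488.
sum = 0.0125 + 1.058488 = 1.070988.
D = (1/2)*log(1.070988) = 0.0343

0.0343


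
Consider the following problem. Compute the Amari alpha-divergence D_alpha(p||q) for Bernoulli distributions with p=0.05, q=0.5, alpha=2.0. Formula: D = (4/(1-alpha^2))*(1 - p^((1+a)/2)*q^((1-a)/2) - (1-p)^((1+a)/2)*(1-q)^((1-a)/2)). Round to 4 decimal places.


Amari alpha-divergence:
D = (4/(1-alpha^2))*(1 - p^((1+a)/2)*q^((1-a)/2) - (1-p)^((1+a)/2)*(1-q)^((1-a)/2)).
alpha = 2.0, p = 0.05, q = 0.5.
e1 = (1+alpha)/2 = 1.5, e2 = (1-alpha)/2 = -0.5.
t1 = p^e1 * q^e2 = 0.05^1.5 * 0.5^-0.5 = 0.015811.
t2 = (1-p)^e1 * (1-q)^e2 = 0.95^1.5 * 0.5^-0.5 = 1.309485.
4/(1-alpha^2) = -1.333333.
D = -1.333333*(1 - 0.015811 - 1.309485) = 0.4337

0.4337


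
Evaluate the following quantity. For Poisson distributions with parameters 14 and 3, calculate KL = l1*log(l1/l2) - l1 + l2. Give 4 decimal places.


KL divergence for Poisson:
KL = l1*log(l1/l2) - l1 + l2.
l1 = 14, l2 = 3.
log(14/3) = 1.540445.
l1*log(l1/l2) = 14 * 1.540445 = 21.566231.
KL = 21.566231 - 14 + 3 = 10.5662

10.5662


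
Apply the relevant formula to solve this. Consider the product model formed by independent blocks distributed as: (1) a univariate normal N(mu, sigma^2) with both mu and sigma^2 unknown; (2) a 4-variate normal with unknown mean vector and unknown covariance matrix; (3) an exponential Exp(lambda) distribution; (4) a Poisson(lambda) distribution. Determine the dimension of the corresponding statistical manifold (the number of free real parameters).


The dimension of a statistical manifold equals the number of free
(independent) real parameters of the model. For a product of independent
blocks the parameter counts add.
- normal (mu, sigma^2): 2.
- 4-variate normal: 4 (mean) + 4*5/2 = 10 (symmetric covariance) = 14.
- exponential (lambda): 1.
- Poisson (lambda): 1.
Total = 2 + 14 + 1 + 1 = 18.
Dimension = 18

18


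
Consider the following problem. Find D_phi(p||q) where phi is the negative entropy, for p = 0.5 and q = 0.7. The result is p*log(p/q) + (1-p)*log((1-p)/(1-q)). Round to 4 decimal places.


Bregman divergence with negative entropy generator:
D = p*log(p/q) + (1-p)*log((1-p)/(1-q)).
p = 0.5, q = 0.7.
p*log(p/q) = 0.5*log(0.5/0.7) = -0.168236.
(1-p)*log((1-p)/(1-q)) = 0.5*log(0.5/0.3) = 0.255413.
D = -0.168236 + 0.255413 = 0.0872

0.0872


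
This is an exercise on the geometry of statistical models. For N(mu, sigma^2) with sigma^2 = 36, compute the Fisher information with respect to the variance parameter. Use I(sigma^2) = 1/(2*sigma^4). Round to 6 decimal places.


Fisher information for variance: I(sigma^2) = 1/(2*sigma^4).
sigma^2 = 36, so sigma^4 = 1296.
I = 1/(2*1296) = 1/2592 = 0.000386

0.000386


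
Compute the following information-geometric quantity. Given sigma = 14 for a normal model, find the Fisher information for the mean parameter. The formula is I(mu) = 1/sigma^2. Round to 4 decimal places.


The Fisher information for the mean of a normal distribution is I(mu) = 1/sigma^2.
sigma = 14, so sigma^2 = 196.
I(mu) = 1/196 = 0.0051

0.0051


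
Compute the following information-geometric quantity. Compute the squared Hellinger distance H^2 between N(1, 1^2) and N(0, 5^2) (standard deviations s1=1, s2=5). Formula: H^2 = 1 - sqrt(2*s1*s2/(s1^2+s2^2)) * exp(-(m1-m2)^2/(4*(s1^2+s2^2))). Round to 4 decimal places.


Squared Hellinger distance for Gaussians:
H^2 = 1 - sqrt(2*s1*s2/(s1^2+s2^2)) * exp(-(m1-m2)^2/(4*(s1^2+s2^2))).
s1^2 = 1, s2^2 = 25, s1^2+s2^2 = 26.
sqrt(2*1*5/(26)) = 0.620174.
(m1-m2)^2 = (1)^2 = 1.
exp(-1/(4*26)) = exp(-0.009615) = 0.990431.
H^2 = 1 - 0.620174*0.990431 = 0.3858

0.3858


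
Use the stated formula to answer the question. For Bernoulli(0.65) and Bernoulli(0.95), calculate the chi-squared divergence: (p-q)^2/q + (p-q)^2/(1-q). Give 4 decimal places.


Chi-squared divergence between Bernoulli distributions:
chi^2 = (p-q)^2/q + (p-q)^2/(1-q).
p = 0.65, q = 0.95, p-q = -0.3.
(p-q)^2 = 0.09.
term1 = 0.09/0.95 = 0.094737.
term2 = 0.09/0.05 = 1.8.
chi^2 = 0.094737 + 1.8 = 1.8947

1.8947


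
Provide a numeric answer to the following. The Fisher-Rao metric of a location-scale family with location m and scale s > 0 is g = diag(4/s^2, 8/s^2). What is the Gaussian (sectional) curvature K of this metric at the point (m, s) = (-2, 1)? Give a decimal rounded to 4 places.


The metric has the form g = (A dm^2 + B ds^2)/s^2 with A = 4, B = 8.
Substitute u = sqrt(A/B)*m: g = B*(du^2 + ds^2)/s^2, i.e. B times the
Poincare upper half-plane metric, which has constant Gaussian curvature -1.
Scaling a 2D metric by a constant c divides the Gaussian curvature by c,
so K = -1/B = -1/(8) = -0.1250 everywhere (the point (m, s) = (-2, 1) is irrelevant:
the curvature is constant).
The requested Gaussian curvature is K = -0.1250.

-0.1250


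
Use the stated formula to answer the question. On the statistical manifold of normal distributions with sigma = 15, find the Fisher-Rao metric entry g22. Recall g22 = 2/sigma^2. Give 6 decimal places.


For the 2-parameter normal family, the Fisher metric has:
  g11 = 1/sigma^2, g22 = 2/sigma^2.
sigma = 15, sigma^2 = 225.
g22 = 0.008889

0.008889


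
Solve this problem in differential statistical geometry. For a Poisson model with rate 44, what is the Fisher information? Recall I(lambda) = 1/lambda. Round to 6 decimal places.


Fisher information for Poisson: I(lambda) = 1/lambda.
lambda = 44.
I(lambda) = 1/44 = 0.022727

0.022727


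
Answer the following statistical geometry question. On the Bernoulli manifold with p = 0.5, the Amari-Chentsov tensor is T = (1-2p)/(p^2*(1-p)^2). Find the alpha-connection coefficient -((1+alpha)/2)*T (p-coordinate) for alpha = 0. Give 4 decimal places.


Skewness (Amari-Chentsov) tensor: T = (1-2p)/(p^2*(1-p)^2).
p = 0.5, 1-2p = 0.0, p^2 = 0.25, (1-p)^2 = 0.25.
T = 0.0/(0.25 * 0.25) = 0.0.
In the p-coordinate, Gamma^(alpha) = Gamma^(0) - (alpha/2)*T with Gamma^(0) = (1/2)*g'(p) = -T/2,
so Gamma^(alpha) = -((1+alpha)/2)*T.
alpha = 0, -(1+alpha)/2 = -0.5.
Gamma = -0.5 * 0.0 = 0.0000

0.0000


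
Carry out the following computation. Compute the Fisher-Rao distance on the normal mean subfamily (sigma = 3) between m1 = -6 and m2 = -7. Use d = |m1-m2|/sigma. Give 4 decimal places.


On the fixed-variance normal subfamily, geodesic distance = |m1-m2|/sigma.
|-6 - -7| = 1.
sigma = 3.
d = 1/3 = 0.3333

0.3333


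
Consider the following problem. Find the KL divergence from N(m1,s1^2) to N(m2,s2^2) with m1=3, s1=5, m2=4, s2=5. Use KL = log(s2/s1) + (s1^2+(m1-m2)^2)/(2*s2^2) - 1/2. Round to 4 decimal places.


KL divergence between normal distributions:
KL = log(s2/s1) + (s1^2 + (m1-m2)^2)/(2*s2^2) - 1/2.
log(5/5) = 0.0.
(5^2 + (3-4)^2)/(2*5^2) = (25 + 1)/50 = 0.52.
KL = 0.0 + 0.52 - 0.5 = 0.0200

0.0200


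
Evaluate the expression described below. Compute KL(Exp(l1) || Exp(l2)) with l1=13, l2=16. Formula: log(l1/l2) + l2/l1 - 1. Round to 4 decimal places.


KL divergence for exponential family:
KL = log(l1/l2) + l2/l1 - 1.
log(13/16) = -0.207639.
16/13 = 1.230769.
KL = -0.207639 + 1.230769 - 1 = 0.0231

0.0231


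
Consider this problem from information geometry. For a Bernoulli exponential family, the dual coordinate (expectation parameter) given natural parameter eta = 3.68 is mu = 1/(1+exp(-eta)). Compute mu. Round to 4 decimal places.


Dual coordinate (expectation parameter) for Bernoulli:
mu = 1/(1+exp(-eta)).
eta = 3.68.
exp(-eta) = exp(-3.68) = 0.025223.
mu = 1/(1+0.025223) = 0.9754

0.9754


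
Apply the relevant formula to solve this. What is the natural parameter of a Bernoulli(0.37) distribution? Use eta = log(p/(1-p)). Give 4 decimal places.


Natural parameter for Bernoulli: eta = log(p/(1-p)).
p = 0.37, 1-p = 0.63.
p/(1-p) = 0.587302.
eta = log(0.587302) = -0.5322

-0.5322


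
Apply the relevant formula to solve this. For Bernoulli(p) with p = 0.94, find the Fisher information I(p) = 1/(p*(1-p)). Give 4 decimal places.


For Bernoulli(p), Fisher information is I(p) = 1/(p*(1-p)).
p = 0.94, 1-p = 0.06.
p*(1-p) = 0.0564.
I(p) = 1/0.0564 = 17.7305

17.7305


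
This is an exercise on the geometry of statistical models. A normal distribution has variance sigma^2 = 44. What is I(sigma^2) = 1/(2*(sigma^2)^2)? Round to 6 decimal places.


Fisher information for variance: I(sigma^2) = 1/(2*sigma^4).
sigma^2 = 44, so sigma^4 = 1936.
I = 1/(2*1936) = 1/3872 = 0.000258

0.000258


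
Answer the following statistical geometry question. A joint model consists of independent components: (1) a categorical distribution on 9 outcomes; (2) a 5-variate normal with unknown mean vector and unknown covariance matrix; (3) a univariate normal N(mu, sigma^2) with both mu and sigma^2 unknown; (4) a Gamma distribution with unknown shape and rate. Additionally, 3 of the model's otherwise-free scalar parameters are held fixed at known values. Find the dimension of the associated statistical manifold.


The dimension of a statistical manifold equals the number of free
(independent) real parameters of the model. For a product of independent
blocks the parameter counts add.
- categorical on 9 outcomes (probabilities sum to 1): 9-1 = 8.
- 5-variate normal: 5 (mean) + 5*6/2 = 15 (symmetric covariance) = 20.
- normal (mu, sigma^2): 2.
- Gamma (shape, rate): 2.
Total = 8 + 20 + 2 + 2 = 32.
3 parameter(s) fixed at known values: 32 - 3 = 29.
Dimension = 29

29
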